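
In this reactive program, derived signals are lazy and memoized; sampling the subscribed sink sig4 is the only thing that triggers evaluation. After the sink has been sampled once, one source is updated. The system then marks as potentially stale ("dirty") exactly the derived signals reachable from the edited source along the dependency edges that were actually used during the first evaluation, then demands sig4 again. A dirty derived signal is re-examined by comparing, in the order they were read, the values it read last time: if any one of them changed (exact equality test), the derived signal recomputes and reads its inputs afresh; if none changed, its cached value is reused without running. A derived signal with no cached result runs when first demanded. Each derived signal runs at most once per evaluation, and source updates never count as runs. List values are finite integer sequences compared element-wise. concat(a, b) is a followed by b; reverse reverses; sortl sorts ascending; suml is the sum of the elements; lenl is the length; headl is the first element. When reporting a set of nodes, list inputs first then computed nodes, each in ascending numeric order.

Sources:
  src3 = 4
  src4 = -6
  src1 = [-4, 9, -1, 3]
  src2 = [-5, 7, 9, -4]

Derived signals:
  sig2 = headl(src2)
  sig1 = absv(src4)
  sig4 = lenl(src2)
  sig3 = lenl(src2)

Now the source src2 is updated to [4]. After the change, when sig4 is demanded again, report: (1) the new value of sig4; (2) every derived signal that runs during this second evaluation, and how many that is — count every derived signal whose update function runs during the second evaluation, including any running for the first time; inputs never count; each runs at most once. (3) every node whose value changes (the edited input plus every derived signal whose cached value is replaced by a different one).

Demanding sig4 again yields 1.
1 derived signals run: sig4.
The nodes whose values change: src2, sig4.

First demand of the output computes:
  sig4 = lenl([-5, 7, 9, -4]) = 4

After the edit, cleaning proceeds:
  sig4: a read changed (src2 [-5, 7, 9, -4]->[4]) — executes, giving 1.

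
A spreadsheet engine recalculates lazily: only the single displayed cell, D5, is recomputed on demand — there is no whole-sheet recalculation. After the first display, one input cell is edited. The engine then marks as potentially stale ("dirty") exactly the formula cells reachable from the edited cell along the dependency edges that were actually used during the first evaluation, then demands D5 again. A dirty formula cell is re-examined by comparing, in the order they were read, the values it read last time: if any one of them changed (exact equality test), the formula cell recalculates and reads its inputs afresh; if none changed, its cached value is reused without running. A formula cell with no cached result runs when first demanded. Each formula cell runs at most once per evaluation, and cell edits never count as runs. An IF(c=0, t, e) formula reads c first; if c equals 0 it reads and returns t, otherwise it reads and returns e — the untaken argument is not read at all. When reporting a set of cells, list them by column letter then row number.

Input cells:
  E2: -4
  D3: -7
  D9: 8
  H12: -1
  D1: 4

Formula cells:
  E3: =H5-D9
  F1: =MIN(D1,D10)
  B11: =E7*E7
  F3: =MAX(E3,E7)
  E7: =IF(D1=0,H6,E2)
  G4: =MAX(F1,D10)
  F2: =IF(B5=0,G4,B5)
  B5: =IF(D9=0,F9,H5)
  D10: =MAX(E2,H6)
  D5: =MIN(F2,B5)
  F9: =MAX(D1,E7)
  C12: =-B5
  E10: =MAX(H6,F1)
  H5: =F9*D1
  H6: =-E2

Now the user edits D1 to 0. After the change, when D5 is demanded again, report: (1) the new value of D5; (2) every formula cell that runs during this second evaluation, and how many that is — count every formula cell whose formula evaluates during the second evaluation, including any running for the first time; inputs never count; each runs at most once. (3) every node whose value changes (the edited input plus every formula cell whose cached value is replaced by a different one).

New value of D5: 0.
Formula cells that run: B5, D5, D10, E7, F1, F2, F9, G4, H5, H6 — 10 in total.
Values that change: B5, D1, D5, E7, F2, H5.
Key observation: a condition flipped, so demand reaches new nodes — D10, F1, G4, H6 run for the first time.

First evaluation (everything demanded from the output):
  E7 = IF(D1=0: D1=4 -> else branch E2) = -4
  F9 = MAX(4, -4) = 4
  H5 = 4 * 4 = 16
  B5 = IF(D9=0: D9=8 -> else branch H5) = 16
  F2 = IF(B5=0: B5=16 -> else branch B5) = 16
  D5 = MIN(16, 16) = 16

Propagation after the edit:
  H6: demanded for the first time — runs, produces 4.
  D10: demanded for the first time — runs, produces 4.
  E7: runs — D1 4->0; result 4.
  F1: demanded for the first time — runs, produces 0.
  F9: runs — D1 4->0; E7 -4->4; result 4 (same value as before).
  G4: demanded for the first time — runs, produces 4.
  H5: runs — D1 4->0; result 0.
  B5: runs — H5 16->0; result 0.
  F2: runs — B5 16->0; B5 16->0; result 4.
  D5: runs — F2 16->4; B5 16->0; result 0.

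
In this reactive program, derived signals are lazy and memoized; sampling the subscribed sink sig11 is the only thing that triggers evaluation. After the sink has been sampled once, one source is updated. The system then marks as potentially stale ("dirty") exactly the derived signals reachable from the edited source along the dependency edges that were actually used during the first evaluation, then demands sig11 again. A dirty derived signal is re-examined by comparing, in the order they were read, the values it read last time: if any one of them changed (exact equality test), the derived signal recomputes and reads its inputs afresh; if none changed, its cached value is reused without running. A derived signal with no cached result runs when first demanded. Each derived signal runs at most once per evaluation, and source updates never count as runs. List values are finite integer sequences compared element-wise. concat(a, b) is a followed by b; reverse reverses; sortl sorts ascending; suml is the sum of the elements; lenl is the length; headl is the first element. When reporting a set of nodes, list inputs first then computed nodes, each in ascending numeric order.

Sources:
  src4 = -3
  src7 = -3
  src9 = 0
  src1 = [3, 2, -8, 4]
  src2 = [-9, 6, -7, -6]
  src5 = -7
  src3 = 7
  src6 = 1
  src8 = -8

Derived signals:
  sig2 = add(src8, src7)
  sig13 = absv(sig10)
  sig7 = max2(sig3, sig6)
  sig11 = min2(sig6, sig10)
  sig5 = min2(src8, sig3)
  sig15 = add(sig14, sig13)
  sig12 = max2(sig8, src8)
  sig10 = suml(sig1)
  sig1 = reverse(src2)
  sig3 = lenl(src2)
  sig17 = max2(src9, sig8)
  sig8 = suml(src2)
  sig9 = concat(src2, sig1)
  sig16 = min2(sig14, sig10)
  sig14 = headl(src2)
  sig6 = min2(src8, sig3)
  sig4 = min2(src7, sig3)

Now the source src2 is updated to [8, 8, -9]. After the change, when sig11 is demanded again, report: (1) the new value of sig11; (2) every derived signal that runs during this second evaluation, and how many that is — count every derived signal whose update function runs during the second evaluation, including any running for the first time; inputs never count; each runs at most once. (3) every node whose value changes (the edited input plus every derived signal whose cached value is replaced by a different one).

Demanding sig11 again yields -8.
5 derived signals run: sig1, sig3, sig6, sig10, sig11.
The nodes whose values change: src2, sig1, sig3, sig10, sig11.

First demand of the output computes:
  sig1 = reverse([-9, 6, -7, -6]) = [-6, -7, 6, -9]
  sig3 = lenl([-9, 6, -7, -6]) = 4
  sig6 = min2(-8, 4) = -8
  sig10 = suml([-6, -7, 6, -9]) = -16
  sig11 = min2(-8, -16) = -16

After the edit, cleaning proceeds:
  sig1: a read changed (src2 [-9, 6, -7, -6]->[8, 8, -9]) — executes, giving [-9, 8, 8].
  sig3: a read changed (src2 [-9, 6, -7, -6]->[8, 8, -9]) — executes, giving 3.
  sig6: a read changed (sig3 4->3) — executes, giving -8 — identical to its old value.
  sig10: a read changed (sig1 [-6, -7, 6, -9]->[-9, 8, 8]) — executes, giving 7.
  sig11: a read changed (sig10 -16->7) — executes, giving -8.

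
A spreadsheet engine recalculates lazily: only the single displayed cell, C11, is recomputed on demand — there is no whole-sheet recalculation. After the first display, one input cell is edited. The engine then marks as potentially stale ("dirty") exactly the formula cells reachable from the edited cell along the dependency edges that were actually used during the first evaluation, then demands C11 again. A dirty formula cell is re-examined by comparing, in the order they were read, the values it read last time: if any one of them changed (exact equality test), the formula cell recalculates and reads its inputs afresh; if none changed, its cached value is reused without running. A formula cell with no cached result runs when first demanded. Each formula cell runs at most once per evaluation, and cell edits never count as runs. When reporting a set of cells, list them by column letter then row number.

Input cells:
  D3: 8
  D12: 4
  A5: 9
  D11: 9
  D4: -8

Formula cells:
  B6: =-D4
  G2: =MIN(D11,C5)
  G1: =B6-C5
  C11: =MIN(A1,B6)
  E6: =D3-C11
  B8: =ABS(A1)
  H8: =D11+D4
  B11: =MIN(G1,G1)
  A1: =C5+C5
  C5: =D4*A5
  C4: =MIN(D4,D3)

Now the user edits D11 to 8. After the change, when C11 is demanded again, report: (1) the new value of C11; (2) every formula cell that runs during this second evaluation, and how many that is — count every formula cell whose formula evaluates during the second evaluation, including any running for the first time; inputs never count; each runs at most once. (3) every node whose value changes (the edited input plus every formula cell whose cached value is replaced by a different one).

New value of C11: -144.
Formula cells that run: none — 0 in total.
Values that change: D11.
Key observation: D11 is never demanded by the output, so the edit triggers no recomputation at all.

First evaluation (everything demanded from the output):
  B6 = -(-8) = 8
  C5 = -8 * 9 = -72
  A1 = -72 + -72 = -144
  C11 = MIN(-144, 8) = -144

Propagation after the edit:
  D11 feeds no computation that the output demands — nothing is marked dirty and nothing runs.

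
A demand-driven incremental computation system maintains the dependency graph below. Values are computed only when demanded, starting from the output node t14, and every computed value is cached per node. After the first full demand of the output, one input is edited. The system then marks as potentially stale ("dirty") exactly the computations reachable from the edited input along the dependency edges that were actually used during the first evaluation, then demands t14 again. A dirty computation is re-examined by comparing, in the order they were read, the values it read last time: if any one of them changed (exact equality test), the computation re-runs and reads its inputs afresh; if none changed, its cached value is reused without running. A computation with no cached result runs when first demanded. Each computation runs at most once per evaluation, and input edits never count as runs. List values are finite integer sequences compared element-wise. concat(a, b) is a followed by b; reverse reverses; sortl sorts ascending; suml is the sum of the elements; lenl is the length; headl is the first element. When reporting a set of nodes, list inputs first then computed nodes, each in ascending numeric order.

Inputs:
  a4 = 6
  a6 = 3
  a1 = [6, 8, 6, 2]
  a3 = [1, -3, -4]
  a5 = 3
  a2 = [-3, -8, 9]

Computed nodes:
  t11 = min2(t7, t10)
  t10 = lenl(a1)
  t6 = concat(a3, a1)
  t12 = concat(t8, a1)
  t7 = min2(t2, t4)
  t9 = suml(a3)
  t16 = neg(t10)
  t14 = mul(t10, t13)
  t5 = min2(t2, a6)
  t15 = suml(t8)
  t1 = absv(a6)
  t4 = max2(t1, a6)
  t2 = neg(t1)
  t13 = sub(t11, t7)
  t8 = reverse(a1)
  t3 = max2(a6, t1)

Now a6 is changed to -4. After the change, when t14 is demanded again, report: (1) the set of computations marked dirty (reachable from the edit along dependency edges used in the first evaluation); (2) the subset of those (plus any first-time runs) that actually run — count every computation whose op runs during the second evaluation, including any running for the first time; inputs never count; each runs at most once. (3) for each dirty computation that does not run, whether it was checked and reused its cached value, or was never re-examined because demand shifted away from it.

First evaluation (everything demanded from the output):
  t1 = absv(3) = 3
  t2 = neg(3) = -3
  t4 = max2(3, 3) = 3
  t7 = min2(-3, 3) = -3
  t10 = lenl([6, 8, 6, 2]) = 4
  t11 = min2(-3, 4) = -3
  t13 = sub(-3, -3) = 0
  t14 = mul(4, 0) = 0

Propagation after the edit:
  t1: runs — a6 3->-4; result 4.
  t2: runs — t1 3->4; result -4.
  t4: runs — t1 3->4; a6 3->-4; result 4.
  t7: runs — t2 -3->-4; t4 3->4; result -4.
  t11: runs — t7 -3->-4; result -4.
  t13: runs — t11 -3->-4; t7 -3->-4; result 0 (same value as before).
  t14: checked — values it read are unchanged (t10 unchanged, t13 unchanged); reused cached 0 without running.

Key observation: the change is absorbed at t13 — it re-runs but produces the same value, and the output's value is unchanged.

Marked dirty: t1, t2, t4, t7, t11, t13, t14.
Computations that run: t1, t2, t4, t7, t11, t13 — 6 in total.
Checked but reused from cache: t14.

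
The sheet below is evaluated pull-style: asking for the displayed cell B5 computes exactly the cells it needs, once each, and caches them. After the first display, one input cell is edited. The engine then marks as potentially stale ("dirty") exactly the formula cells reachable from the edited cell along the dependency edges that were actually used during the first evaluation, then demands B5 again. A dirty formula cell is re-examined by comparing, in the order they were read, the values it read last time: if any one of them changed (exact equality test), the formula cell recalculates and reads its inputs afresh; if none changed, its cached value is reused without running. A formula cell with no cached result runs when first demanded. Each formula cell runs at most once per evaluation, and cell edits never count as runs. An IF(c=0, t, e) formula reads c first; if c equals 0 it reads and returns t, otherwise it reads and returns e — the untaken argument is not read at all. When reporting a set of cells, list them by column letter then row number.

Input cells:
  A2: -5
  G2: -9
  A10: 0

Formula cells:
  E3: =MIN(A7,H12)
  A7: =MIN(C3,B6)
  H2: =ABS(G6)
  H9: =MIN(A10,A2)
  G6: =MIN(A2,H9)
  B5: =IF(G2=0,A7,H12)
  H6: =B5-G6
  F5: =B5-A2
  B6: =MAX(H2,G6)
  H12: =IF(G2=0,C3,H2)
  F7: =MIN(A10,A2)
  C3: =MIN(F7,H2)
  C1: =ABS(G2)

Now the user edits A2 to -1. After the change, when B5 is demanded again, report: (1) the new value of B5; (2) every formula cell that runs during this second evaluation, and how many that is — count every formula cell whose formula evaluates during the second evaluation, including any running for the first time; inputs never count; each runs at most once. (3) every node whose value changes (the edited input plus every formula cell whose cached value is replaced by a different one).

Demanding B5 again yields 1.
5 formula cells run: B5, G6, H2, H9, H12.
The nodes whose values change: A2, B5, G6, H2, H9, H12.

First demand of the output computes:
  H9 = MIN(0, -5) = -5
  G6 = MIN(-5, -5) = -5
  H2 = ABS(-5) = 5
  H12 = IF(G2=0: G2=-9 -> else branch H2) = 5
  B5 = IF(G2=0: G2=-9 -> else branch H12) = 5

After the edit, cleaning proceeds:
  H9: a read changed (A2 -5->-1) — executes, giving -1.
  G6: a read changed (A2 -5->-1; H9 -5->-1) — executes, giving -1.
  H2: a read changed (G6 -5->-1) — executes, giving 1.
  H12: a read changed (H2 5->1) — executes, giving 1.
  B5: a read changed (H12 5->1) — executes, giving 1.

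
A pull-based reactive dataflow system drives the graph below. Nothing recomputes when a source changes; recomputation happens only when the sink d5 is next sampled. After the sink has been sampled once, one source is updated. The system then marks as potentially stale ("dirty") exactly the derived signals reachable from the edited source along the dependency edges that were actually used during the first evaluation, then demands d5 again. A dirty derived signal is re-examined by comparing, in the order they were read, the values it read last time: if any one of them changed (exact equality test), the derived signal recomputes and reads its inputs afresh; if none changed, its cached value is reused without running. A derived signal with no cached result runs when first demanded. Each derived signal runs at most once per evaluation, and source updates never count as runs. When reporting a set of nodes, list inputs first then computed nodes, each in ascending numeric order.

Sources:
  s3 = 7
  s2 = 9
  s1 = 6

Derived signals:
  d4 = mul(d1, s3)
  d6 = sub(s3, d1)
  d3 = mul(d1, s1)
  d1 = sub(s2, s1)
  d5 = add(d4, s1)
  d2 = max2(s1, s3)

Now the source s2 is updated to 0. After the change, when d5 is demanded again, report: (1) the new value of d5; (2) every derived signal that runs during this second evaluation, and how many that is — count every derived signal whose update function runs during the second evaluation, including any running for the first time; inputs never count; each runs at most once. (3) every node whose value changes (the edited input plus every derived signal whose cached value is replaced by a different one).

First evaluation (everything demanded from the output):
  d1 = sub(9, 6) = 3
  d4 = mul(3, 7) = 21
  d5 = add(21, 6) = 27

Propagation after the edit:
  d1: runs — s2 9->0; result -6.
  d4: runs — d1 3->-6; result -42.
  d5: runs — d4 21->-42; result -36.

New value of d5: -36.
Derived signals that run: d1, d4, d5 — 3 in total.
Values that change: s2, d1, d4, d5.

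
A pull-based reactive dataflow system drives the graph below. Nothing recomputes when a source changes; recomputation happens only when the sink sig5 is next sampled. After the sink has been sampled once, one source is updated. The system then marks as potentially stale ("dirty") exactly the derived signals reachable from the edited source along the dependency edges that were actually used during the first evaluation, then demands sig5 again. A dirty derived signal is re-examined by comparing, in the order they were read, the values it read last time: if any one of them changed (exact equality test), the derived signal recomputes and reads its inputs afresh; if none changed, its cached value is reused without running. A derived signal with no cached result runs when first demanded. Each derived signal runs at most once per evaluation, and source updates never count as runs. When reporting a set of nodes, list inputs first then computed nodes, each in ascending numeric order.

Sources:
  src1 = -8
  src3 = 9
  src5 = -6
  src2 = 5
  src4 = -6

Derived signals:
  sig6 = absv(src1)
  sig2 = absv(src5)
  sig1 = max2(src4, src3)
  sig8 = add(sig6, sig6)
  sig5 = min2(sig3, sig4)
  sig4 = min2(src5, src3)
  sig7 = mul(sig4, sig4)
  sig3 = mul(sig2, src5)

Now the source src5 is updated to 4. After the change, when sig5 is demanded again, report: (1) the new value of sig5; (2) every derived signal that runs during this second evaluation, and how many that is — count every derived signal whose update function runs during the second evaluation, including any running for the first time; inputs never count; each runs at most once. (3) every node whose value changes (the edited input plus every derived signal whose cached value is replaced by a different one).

New value of sig5: 4.
Derived signals that run: sig2, sig3, sig4, sig5 — 4 in total.
Values that change: src5, sig2, sig3, sig4, sig5.

First evaluation (everything demanded from the output):
  sig2 = absv(-6) = 6
  sig3 = mul(6, -6) = -36
  sig4 = min2(-6, 9) = -6
  sig5 = min2(-36, -6) = -36

Propagation after the edit:
  sig2: runs — src5 -6->4; result 4.
  sig3: runs — sig2 6->4; src5 -6->4; result 16.
  sig4: runs — src5 -6->4; result 4.
  sig5: runs — sig3 -36->16; sig4 -6->4; result 4.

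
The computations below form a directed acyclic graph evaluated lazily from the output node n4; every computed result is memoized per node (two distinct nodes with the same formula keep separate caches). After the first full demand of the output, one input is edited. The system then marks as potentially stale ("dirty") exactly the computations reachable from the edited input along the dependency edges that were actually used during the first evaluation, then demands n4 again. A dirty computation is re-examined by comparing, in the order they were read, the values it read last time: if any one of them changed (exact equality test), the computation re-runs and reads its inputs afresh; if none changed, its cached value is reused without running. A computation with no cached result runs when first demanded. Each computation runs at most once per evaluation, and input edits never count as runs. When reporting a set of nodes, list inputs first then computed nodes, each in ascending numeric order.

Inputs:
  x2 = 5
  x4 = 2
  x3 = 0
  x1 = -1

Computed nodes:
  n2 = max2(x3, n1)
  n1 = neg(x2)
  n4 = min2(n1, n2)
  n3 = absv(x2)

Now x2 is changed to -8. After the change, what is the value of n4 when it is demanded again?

First demand of the output computes:
  n1 = neg(5) = -5
  n2 = max2(0, -5) = 0
  n4 = min2(-5, 0) = -5

After the edit, cleaning proceeds:
  n1: a read changed (x2 5->-8) — executes, giving 8.
  n2: a read changed (n1 -5->8) — executes, giving 8.
  n4: a read changed (n1 -5->8; n2 0->8) — executes, giving 8.

Demanding n4 again yields 8.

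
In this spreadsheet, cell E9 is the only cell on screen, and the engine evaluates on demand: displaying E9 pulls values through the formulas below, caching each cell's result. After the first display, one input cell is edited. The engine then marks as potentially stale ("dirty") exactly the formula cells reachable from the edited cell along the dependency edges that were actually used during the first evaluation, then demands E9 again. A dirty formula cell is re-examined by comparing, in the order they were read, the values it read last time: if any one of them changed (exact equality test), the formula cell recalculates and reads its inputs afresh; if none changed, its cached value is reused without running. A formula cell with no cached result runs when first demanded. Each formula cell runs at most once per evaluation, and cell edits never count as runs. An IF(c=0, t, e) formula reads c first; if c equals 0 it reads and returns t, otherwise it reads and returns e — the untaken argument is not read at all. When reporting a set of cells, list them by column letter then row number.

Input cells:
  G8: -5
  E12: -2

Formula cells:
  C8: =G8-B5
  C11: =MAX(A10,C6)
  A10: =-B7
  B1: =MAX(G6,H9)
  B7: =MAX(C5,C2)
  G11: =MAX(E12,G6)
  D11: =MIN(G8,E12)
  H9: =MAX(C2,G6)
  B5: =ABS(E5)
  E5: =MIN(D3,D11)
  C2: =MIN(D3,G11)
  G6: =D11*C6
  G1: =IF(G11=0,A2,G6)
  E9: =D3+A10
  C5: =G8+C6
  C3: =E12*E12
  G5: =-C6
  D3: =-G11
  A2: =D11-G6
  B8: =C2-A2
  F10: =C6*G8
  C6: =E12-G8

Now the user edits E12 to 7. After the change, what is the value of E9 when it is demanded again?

Initial pass — values computed on the first demand:
  C6 = -2 - -5 = 3
  C5 = -5 + 3 = -2
  D11 = MIN(-5, -2) = -5
  G6 = -5 * 3 = -15
  G11 = MAX(-2, -15) = -2
  D3 = -(-2) = 2
  C2 = MIN(2, -2) = -2
  B7 = MAX(-2, -2) = -2
  A10 = -(-2) = 2
  E9 = 2 + 2 = 4

Second demand — change propagation:
  C6: re-runs because E12 -2->7; new result 12.
  C5: re-runs because C6 3->12; new result 7.
  D11: re-runs because E12 -2->7; new result -5 (unchanged).
  G6: re-runs because C6 3->12; new result -60.
  G11: re-runs because E12 -2->7; G6 -15->-60; new result 7.
  D3: re-runs because G11 -2->7; new result -7.
  C2: re-runs because D3 2->-7; G11 -2->7; new result -7.
  B7: re-runs because C5 -2->7; C2 -2->-7; new result 7.
  A10: re-runs because B7 -2->7; new result -7.
  E9: re-runs because D3 2->-7; A10 2->-7; new result -14.

E9 now evaluates to -14.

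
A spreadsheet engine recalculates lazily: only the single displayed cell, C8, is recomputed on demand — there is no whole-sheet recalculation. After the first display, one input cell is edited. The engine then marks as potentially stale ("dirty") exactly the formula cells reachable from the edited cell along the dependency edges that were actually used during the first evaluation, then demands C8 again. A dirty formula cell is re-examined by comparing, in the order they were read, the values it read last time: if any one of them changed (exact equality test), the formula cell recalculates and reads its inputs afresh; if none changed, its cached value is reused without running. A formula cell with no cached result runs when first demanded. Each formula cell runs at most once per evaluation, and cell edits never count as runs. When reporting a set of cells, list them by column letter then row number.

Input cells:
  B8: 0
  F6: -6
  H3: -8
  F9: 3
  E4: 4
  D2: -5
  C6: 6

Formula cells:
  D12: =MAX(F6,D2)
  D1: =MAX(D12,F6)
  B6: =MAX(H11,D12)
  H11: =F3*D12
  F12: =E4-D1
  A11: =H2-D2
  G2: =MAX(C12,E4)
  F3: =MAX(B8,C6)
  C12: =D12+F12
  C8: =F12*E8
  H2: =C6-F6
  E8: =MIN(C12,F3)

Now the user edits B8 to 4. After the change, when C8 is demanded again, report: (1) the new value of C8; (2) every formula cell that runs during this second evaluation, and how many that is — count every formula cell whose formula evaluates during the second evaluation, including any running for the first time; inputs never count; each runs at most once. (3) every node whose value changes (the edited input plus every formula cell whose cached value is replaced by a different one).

New value of C8: 36.
Formula cells that run: F3 — 1 in total.
Values that change: B8.
Key observation: the change is absorbed at F3 — it re-runs but produces the same value, and the output's value is unchanged.

First evaluation (everything demanded from the output):
  D12 = MAX(-6, -5) = -5
  D1 = MAX(-5, -6) = -5
  F3 = MAX(0, 6) = 6
  F12 = 4 - -5 = 9
  C12 = -5 + 9 = 4
  E8 = MIN(4, 6) = 4
  C8 = 9 * 4 = 36

Propagation after the edit:
  F3: runs — B8 0->4; result 6 (same value as before).
  E8: checked — values it read are unchanged (C12 unchanged, F3 unchanged); reused cached 4 without running.
  C8: checked — values it read are unchanged (F12 unchanged, E8 unchanged); reused cached 36 without running.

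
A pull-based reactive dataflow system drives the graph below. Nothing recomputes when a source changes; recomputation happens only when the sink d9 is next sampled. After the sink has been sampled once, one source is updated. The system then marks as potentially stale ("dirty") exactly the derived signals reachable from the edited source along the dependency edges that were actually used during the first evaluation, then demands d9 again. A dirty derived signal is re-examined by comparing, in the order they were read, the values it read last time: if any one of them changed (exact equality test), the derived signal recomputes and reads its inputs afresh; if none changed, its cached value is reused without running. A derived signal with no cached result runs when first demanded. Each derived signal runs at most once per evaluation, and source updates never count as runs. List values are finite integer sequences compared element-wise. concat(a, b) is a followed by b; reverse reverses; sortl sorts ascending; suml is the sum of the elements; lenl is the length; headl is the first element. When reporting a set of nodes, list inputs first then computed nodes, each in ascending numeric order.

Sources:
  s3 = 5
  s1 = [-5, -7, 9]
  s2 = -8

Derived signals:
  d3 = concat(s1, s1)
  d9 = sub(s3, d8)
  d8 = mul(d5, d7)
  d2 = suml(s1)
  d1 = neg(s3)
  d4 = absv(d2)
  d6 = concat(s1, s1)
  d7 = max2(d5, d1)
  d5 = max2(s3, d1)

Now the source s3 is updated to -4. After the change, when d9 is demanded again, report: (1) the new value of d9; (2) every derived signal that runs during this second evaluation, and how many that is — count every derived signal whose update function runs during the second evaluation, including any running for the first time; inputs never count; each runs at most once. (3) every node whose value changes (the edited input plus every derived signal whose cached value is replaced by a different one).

First evaluation (everything demanded from the output):
  d1 = neg(5) = -5
  d5 = max2(5, -5) = 5
  d7 = max2(5, -5) = 5
  d8 = mul(5, 5) = 25
  d9 = sub(5, 25) = -20

Propagation after the edit:
  d1: runs — s3 5->-4; result 4.
  d5: runs — s3 5->-4; d1 -5->4; result 4.
  d7: runs — d5 5->4; d1 -5->4; result 4.
  d8: runs — d5 5->4; d7 5->4; result 16.
  d9: runs — s3 5->-4; d8 25->16; result -20 (same value as before).

New value of d9: -20.
Derived signals that run: d1, d5, d7, d8, d9 — 5 in total.
Values that change: s3, d1, d5, d7, d8.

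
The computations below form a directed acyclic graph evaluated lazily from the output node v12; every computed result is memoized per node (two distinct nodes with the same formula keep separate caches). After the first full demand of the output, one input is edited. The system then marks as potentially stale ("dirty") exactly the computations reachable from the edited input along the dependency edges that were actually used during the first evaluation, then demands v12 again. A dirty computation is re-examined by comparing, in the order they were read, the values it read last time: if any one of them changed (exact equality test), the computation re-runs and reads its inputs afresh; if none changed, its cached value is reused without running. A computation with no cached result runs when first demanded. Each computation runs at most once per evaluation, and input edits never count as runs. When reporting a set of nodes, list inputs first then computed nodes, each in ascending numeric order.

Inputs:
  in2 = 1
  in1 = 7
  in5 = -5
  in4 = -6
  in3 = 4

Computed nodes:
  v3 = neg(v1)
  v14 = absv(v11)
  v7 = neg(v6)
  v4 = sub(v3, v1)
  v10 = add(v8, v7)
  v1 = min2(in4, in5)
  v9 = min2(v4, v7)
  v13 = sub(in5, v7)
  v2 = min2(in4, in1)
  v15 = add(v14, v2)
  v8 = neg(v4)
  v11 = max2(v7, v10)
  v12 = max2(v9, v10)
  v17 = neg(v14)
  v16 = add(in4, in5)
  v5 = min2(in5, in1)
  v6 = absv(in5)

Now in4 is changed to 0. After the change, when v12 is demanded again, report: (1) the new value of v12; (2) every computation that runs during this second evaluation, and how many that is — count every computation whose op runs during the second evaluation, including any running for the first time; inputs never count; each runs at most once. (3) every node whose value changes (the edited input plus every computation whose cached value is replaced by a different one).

First demand of the output computes:
  v1 = min2(-6, -5) = -6
  v3 = neg(-6) = 6
  v4 = sub(6, -6) = 12
  v6 = absv(-5) = 5
  v7 = neg(5) = -5
  v8 = neg(12) = -12
  v9 = min2(12, -5) = -5
  v10 = add(-12, -5) = -17
  v12 = max2(-5, -17) = -5

After the edit, cleaning proceeds:
  v1: a read changed (in4 -6->0) — executes, giving -5.
  v3: a read changed (v1 -6->-5) — executes, giving 5.
  v4: a read changed (v3 6->5; v1 -6->-5) — executes, giving 10.
  v8: a read changed (v4 12->10) — executes, giving -10.
  v9: a read changed (v4 12->10) — executes, giving -5 — identical to its old value.
  v10: a read changed (v8 -12->-10) — executes, giving -15.
  v12: a read changed (v10 -17->-15) — executes, giving -5 — identical to its old value.

Demanding v12 again yields -5.
7 computations run: v1, v3, v4, v8, v9, v10, v12.
The nodes whose values change: in4, v1, v3, v4, v8, v10.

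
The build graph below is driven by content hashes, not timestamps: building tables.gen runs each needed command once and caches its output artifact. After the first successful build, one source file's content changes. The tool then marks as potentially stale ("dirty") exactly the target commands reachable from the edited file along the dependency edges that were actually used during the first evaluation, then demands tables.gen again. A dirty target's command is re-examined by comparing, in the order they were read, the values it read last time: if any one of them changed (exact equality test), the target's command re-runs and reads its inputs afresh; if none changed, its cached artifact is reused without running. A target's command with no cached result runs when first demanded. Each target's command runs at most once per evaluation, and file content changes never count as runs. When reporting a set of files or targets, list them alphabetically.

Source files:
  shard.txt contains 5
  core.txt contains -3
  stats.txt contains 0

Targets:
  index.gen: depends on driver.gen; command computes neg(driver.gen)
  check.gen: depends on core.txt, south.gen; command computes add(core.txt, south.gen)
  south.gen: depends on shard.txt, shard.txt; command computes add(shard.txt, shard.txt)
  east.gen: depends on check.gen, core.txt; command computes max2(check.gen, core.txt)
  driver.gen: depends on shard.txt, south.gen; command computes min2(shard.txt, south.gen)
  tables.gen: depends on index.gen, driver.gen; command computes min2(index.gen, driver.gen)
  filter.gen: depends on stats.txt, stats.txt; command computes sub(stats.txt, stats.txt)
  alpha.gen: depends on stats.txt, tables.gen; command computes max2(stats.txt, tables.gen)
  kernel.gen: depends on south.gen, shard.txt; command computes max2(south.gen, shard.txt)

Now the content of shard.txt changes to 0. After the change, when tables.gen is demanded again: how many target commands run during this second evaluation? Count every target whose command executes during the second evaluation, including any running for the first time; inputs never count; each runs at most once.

Initial pass — values computed on the first demand:
  south.gen = add(5, 5) = 10
  driver.gen = min2(5, 10) = 5
  index.gen = neg(5) = -5
  tables.gen = min2(-5, 5) = -5

Second demand — change propagation:
  south.gen: re-runs because shard.txt 5->0; shard.txt 5->0; new result 0.
  driver.gen: re-runs because shard.txt 5->0; south.gen 10->0; new result 0.
  index.gen: re-runs because driver.gen 5->0; new result 0.
  tables.gen: re-runs because index.gen -5->0; driver.gen 5->0; new result 0.

Run set: driver.gen, index.gen, south.gen, tables.gen (4 run).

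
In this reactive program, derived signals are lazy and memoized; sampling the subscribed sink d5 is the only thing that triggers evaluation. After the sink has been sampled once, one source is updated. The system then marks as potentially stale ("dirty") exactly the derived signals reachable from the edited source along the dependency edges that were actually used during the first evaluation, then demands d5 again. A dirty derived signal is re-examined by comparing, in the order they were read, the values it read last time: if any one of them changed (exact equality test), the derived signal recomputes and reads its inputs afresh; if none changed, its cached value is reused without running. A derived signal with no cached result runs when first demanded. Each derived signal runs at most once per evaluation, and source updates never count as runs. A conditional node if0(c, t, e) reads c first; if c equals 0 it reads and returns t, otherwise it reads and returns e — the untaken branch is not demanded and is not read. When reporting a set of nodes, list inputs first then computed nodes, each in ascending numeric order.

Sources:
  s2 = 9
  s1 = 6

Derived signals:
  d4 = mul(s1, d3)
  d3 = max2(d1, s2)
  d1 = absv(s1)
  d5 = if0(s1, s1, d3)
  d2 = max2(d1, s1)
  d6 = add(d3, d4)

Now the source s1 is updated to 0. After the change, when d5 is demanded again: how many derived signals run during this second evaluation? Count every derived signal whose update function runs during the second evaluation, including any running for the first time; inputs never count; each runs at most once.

First demand of the output computes:
  d1 = absv(6) = 6
  d3 = max2(6, 9) = 9
  d5 = if0(s1=6 -> else branch d3) = 9

After the edit, cleaning proceeds:
  d1: stays stale; no demand reaches it after the flip.
  d3: stays stale; no demand reaches it after the flip.
  d5: a read changed (s1 6->0) — executes, giving 0.

Note the branch switch — demand abandons d1, d3, which are never re-examined.

1 derived signals run: d5.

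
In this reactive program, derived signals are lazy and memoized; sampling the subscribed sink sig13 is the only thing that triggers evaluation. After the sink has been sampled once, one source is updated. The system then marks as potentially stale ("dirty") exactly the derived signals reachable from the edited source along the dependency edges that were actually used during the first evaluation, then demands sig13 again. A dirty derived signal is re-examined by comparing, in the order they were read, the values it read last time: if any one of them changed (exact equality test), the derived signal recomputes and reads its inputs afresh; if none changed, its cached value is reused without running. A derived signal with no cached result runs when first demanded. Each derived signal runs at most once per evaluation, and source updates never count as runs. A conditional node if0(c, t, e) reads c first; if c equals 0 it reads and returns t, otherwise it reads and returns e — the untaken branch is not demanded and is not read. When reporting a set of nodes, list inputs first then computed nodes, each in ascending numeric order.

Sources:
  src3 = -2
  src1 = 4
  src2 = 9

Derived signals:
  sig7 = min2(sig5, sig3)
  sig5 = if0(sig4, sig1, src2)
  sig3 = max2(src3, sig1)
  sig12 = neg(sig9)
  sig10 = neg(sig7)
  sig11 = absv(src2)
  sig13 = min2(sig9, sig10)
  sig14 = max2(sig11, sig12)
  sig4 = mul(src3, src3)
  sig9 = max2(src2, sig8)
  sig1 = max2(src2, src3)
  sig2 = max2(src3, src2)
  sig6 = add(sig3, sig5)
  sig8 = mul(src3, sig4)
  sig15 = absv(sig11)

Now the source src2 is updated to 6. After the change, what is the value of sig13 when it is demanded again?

First demand of the output computes:
  sig1 = max2(9, -2) = 9
  sig3 = max2(-2, 9) = 9
  sig4 = mul(-2, -2) = 4
  sig5 = if0(sig4=4 -> else branch src2) = 9
  sig7 = min2(9, 9) = 9
  sig8 = mul(-2, 4) = -8
  sig9 = max2(9, -8) = 9
  sig10 = neg(9) = -9
  sig13 = min2(9, -9) = -9

After the edit, cleaning proceeds:
  sig1: a read changed (src2 9->6) — executes, giving 6.
  sig3: a read changed (sig1 9->6) — executes, giving 6.
  sig5: a read changed (src2 9->6) — executes, giving 6.
  sig7: a read changed (sig5 9->6; sig3 9->6) — executes, giving 6.
  sig9: a read changed (src2 9->6) — executes, giving 6.
  sig10: a read changed (sig7 9->6) — executes, giving -6.
  sig13: a read changed (sig9 9->6; sig10 -9->-6) — executes, giving -6.

Demanding sig13 again yields -6.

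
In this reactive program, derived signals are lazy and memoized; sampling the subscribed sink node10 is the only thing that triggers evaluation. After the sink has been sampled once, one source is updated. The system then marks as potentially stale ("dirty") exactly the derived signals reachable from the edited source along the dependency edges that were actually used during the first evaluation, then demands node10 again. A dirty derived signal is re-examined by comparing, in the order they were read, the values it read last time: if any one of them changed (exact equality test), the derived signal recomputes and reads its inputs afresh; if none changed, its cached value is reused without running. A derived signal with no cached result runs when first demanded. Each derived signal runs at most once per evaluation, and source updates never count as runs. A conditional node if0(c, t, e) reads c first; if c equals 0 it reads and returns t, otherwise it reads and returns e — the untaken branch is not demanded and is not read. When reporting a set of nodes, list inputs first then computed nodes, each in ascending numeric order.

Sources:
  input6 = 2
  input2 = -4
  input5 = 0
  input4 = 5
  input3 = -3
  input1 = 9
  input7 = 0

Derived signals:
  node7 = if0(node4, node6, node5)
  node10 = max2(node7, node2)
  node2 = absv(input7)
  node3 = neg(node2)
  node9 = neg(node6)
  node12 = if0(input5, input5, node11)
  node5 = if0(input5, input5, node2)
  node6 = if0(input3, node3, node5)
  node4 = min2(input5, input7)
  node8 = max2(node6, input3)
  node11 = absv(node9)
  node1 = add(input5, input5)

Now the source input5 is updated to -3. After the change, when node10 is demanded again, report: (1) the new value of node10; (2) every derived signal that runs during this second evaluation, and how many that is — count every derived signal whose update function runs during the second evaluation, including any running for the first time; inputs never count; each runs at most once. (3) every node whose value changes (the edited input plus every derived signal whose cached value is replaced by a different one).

First demand of the output computes:
  node2 = absv(0) = 0
  node4 = min2(0, 0) = 0
  node5 = if0(input5=0 -> then branch input5) = 0
  node6 = if0(input3=-3 -> else branch node5) = 0
  node7 = if0(node4=0 -> then branch node6) = 0
  node10 = max2(0, 0) = 0

After the edit, cleaning proceeds:
  node4: a read changed (input5 0->-3) — executes, giving -3.
  node5: a read changed (input5 0->-3; input5 0->-3) — executes, giving 0 — identical to its old value.
  node6: stays stale; no demand reaches it after the flip.
  node7: a read changed (node4 0->-3) — executes, giving 0 — identical to its old value.
  node10: dirty, but its reads are unchanged (node7 unchanged, node2 unchanged); cached 0 stands.

Note the branch switch — demand abandons node6, which is never re-examined.

Demanding node10 again yields 0.
3 derived signals run: node4, node5, node7.
The nodes whose values change: input5, node4.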